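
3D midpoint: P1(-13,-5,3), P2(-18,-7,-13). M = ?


Mx = (-13- 18)/2 = -15.5000
My = (-5- 7)/2 = -6.0000
Mz = (3- 13)/2 = -5.0000

M = (-15.5000, -6.0000, -5.0000)


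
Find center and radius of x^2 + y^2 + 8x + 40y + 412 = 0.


h = -D/2 = -8/2 = -4
k = -E/2 = -40/2 = -20
r^2 = h^2 + k^2 - F = 16 + 400 - 412 = 4
r = 2

Center (-4, -20), radius = 2


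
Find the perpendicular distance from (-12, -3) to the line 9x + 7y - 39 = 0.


|9*(-12) + 7*(-3) - 39| = |-168| = 168
sqrt(81 + 49) = sqrt(130) = 11.4018
d = 168/sqrt(130) = 14.7346

14.7346


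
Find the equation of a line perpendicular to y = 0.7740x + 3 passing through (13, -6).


Perpendicular slope = -1/m1 = -1/0.7740 = -1.2920
b2 = y0 - m2*x0 = -6 + 13/0.7740 = -6 + 16.7959 = 10.7959

y = -1.2920x + 10.7959


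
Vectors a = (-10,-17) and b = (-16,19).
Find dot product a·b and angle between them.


a·b = -10*(-16) - 17*19 = 160 - 323 = -163
|a| = sqrt(100+289) = 19.7231
|b| = sqrt(256+361) = 24.8395
cos(theta) = -163/(sqrt(389)*sqrt(617)) = -163/sqrt(240013) = -0.332713
theta = arccos(-163/sqrt(240013)) = 109.4335 degrees

a·b = -163, theta = 109.4335 deg


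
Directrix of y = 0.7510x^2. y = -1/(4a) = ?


a = 0.7510
1/(4a) = 0.3329
directrix: y = -0.3329 = -0.3329

y = -0.3329


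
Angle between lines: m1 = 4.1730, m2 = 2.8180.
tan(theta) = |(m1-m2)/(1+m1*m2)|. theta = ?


m1-m2 = 1.355
1+m1*m2 = 12.759514
tan(theta) = |1.355/12.759514| = 0.106195
theta = arctan(|1.355/12.759514|) = 6.0618 degrees (acute angle)

6.0618 degrees


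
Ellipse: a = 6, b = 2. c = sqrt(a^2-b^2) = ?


c^2 = 6^2 - 2^2 = 36 - 4 = 32
c = sqrt(32) = 5.6569

c = 5.6569


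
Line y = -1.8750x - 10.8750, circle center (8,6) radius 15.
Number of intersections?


Substitute y = -1.8750x - 10.8750: (x-8)^2 + (-1.8750x- 10.8750-6)^2 = 225
Expand to Ax^2 + Bx + C = 0, where b-k = -16.875
A = 1+m^2 = 4.515625
B = 2(m(b-k) - h) = 2(-1.8750*(-16.875) - 8) = 47.28125
C = h^2 + (b-k)^2 - r^2 = 64 + 284.765625 - 225 = 123.765625
disc = B^2-4AC = 2235.5166 - 2235.5166 = 0
disc = 0

1 intersection point (tangent)


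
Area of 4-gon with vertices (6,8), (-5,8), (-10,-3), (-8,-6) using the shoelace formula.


sum(xi*y_{i+1}) = 6*8 - 5*(-3) - 10*(-6) - 8*8 = 59
sum(yi*x_{i+1}) = 8*(-5) + 8*(-10) - 3*(-8) - 6*6 = -132
Area = |59 + 132|/2 = 191/2 = 95.5000

95.5000 sq units


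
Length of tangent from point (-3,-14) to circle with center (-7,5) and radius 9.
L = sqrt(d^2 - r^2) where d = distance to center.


d = sqrt((-3+ 7)^2 + (-14-5)^2) = sqrt(16+361) = 19.4165
L = sqrt(377.0000 - 81) = sqrt(296.0000) = 17.2047

17.2047


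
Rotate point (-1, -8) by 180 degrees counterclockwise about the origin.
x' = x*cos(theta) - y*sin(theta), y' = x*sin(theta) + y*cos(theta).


cos(180) = -1, sin(180) = 0
x' = -1*(-1) + 8*0 = 1
y' = -1*0 - 8*(-1) = 8

(1, 8)


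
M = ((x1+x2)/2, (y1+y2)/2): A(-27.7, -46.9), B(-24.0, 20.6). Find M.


Mx = (-27.7 - 24.0)/2 = -51.7/2 = -25.8500
My = (-46.9 + 20.6)/2 = -26.3/2 = -13.1500

(-25.8500, -13.1500)


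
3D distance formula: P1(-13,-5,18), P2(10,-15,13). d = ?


dx=23, dy=-10, dz=-5
d = sqrt(529+100+25) = sqrt(654) = 25.5734

25.5734


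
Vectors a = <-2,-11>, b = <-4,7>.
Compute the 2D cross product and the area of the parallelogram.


cross = -2*7 + 11*(-4) = -14 - 44 = -58
Parallelogram area = |-58| = 58

cross = -58, parallelogram area = 58


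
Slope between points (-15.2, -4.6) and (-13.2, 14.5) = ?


dy = 14.5 + 4.6 = 19.1
dx = -13.2 + 15.2 = 2.0
m = 19.1/2.0 = 9.5500

m = 9.5500


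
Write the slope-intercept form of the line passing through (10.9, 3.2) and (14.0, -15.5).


m = (-18.7)/(3.1) = -6.0323
b = y1 - m*x1 = 3.2 - (-18.7*10.9)/(3.1) = 3.2 + 65.7516 = 68.9516

y = -6.0323x + 68.9516


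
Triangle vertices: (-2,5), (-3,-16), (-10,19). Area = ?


-2*(-16-19) = 70
-3*(19-5) = -42
-10*(5+ 16) = -210
sum = -182
Area = |-182|/2 = 91.0000

91.0000 sq units


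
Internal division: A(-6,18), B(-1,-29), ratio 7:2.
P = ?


Px = (7*(-1) + 2*(-6))/9 = -19/9 = -2.1111
Py = (7*(-29) + 2*18)/9 = -167/9 = -18.5556

P = (-2.1111, -18.5556)


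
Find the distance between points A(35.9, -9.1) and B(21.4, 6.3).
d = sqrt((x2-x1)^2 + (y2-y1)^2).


dx = 21.4 - 35.9 = -14.5
dy = 6.3 + 9.1 = 15.4
d = sqrt(210.25 + 237.16) = sqrt(447.41) = 21.1521

21.1521


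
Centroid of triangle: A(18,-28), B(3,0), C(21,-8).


Gx = (18+3+21)/3 = 42/3 = 14.0000
Gy = (-28+0- 8)/3 = -36/3 = -12.0000

G = (14.0000, -12.0000)


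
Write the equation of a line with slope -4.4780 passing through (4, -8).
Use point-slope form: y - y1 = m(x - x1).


y + 8 = -4.4780(x - 4)
y = -4.4780x - 8 + 4.4780*4
y = -4.4780x + 9.9120

y = -4.4780x + 9.9120


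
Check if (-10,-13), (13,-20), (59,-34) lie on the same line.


-10*(-20+ 34) + 13*(-34+ 13) + 59*(-13+ 20)
= -140 - 273 + 413 = 0

Yes, collinear (determinant = 0)


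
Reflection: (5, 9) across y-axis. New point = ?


Reflection rule for y-axis: (-x, y)
(5, 9) -> (-5, 9)

(-5, 9)


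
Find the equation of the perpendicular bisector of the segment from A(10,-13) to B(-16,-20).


Midpoint = (-3, -16.5)
Slope of AB = dy/dx = -7/(-26) = 0.2692
Perp slope = -dx/dy = -26/7 = -3.7143
b = My - (perp slope)*Mx = -16.5 + (-26*(-3))/(-7) = -16.5 - 11.1429 = -27.6429

y = -3.7143x - 27.6429


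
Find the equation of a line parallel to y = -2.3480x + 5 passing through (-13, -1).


Parallel lines have equal slopes.
m2 = -2.3480
b2 = -1 + 2.3480*(-13) = -31.5240

y = -2.3480x - 31.5240


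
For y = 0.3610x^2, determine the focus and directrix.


a = 0.3610
1/(4a) = 0.6925
Focus = (0, 0.6925)
Directrix: y = -0.6925

Focus = (0, 0.6925), Directrix: y = -0.6925


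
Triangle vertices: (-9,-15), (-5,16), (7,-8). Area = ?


-9*(16+ 8) = -216
-5*(-8+ 15) = -35
7*(-15-16) = -217
sum = -468
Area = |-468|/2 = 234.0000

234.0000 sq units


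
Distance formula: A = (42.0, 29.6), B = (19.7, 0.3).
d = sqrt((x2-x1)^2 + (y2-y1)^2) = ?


dx = 19.7 - 42.0 = -22.3
dy = 0.3 - 29.6 = -29.3
d = sqrt(497.29 + 858.49) = sqrt(1355.78) = 36.8209

36.8209


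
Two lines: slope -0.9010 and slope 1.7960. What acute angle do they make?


m1-m2 = -2.697
1+m1*m2 = -0.618196
tan(theta) = |-2.697/(-0.618196)| = 4.362694
theta = arctan(|-2.697/(-0.618196)|) = 77.0899 degrees (acute angle)

77.0899 degrees


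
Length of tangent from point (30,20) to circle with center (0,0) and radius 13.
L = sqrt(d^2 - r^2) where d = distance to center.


d = sqrt((30-0)^2 + (20-0)^2) = sqrt(900+400) = 36.0555
L = sqrt(1300.0000 - 169) = sqrt(1131.0000) = 33.6303

33.6303


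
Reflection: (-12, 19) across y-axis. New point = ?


Reflection rule for y-axis: (-x, y)
(-12, 19) -> (12, 19)

(12, 19)


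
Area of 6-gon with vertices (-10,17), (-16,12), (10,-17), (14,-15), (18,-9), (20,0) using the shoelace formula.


sum(xi*y_{i+1}) = -10*12 - 16*(-17) + 10*(-15) + 14*(-9) + 18*0 + 20*17 = 216
sum(yi*x_{i+1}) = 17*(-16) + 12*10 - 17*14 - 15*18 - 9*20 + 0*(-10) = -840
Area = |216 + 840|/2 = 1056/2 = 528.0000

528.0000 sq units


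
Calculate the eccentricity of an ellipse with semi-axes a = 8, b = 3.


c = sqrt(64-9) = sqrt(55) = 7.4162
e = c/a = sqrt(55)/8 = 0.9270

e = 0.9270


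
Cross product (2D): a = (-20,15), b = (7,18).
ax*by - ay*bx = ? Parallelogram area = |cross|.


cross = -20*18 - 15*7 = -360 - 105 = -465
Parallelogram area = |-465| = 465

cross = -465, parallelogram area = 465


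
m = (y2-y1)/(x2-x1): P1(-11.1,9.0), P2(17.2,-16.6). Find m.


dy = -16.6 - 9.0 = -25.6
dx = 17.2 + 11.1 = 28.3
m = -25.6/28.3 = -0.9046

m = -0.9046


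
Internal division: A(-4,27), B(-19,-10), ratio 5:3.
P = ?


Px = (5*(-19) + 3*(-4))/8 = -107/8 = -13.3750
Py = (5*(-10) + 3*27)/8 = 31/8 = 3.8750

P = (-13.3750, 3.8750)


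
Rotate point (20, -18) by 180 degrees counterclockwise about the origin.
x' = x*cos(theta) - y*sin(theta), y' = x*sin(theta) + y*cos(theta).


cos(180) = -1, sin(180) = 0
x' = 20*(-1) + 18*0 = -20
y' = 20*0 - 18*(-1) = 18

(-20, 18)


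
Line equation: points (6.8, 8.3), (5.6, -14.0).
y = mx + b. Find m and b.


m = (-22.3)/(-1.2) = 18.5833
b = y1 - m*x1 = 8.3 - (-22.3*6.8)/(-1.2) = 8.3 - 126.3667 = -118.0667

y = 18.5833x - 118.0667


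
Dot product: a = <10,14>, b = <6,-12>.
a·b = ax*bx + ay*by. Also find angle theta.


a·b = 10*6 + 14*(-12) = 60 - 168 = -108
|a| = sqrt(100+196) = 17.2047
|b| = sqrt(36+144) = 13.4164
cos(theta) = -108/(sqrt(296)*sqrt(180)) = -108/sqrt(53280) = -0.467888
theta = arccos(-108/sqrt(53280)) = 117.8973 degrees

a·b = -108, theta = 117.8973 deg


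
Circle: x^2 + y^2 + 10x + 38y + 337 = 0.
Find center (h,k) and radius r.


h = -D/2 = -10/2 = -5
k = -E/2 = -38/2 = -19
r^2 = h^2 + k^2 - F = 25 + 361 - 337 = 49
r = 7

Center (-5, -19), radius = 7


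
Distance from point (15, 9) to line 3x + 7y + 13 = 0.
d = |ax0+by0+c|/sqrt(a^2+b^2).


|3*15 + 7*9 + 13| = |121| = 121
sqrt(9 + 49) = sqrt(58) = 7.6158
d = 121/sqrt(58) = 15.8881

15.8881


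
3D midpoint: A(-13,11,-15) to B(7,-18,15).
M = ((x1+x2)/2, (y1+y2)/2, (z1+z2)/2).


Mx = (-13+7)/2 = -3.0000
My = (11- 18)/2 = -3.5000
Mz = (-15+15)/2 = 0

M = (-3.0000, -3.5000, 0)


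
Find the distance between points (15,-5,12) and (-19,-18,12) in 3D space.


dx=-34, dy=-13, dz=0
d = sqrt(1156+169+0) = sqrt(1325) = 36.4005

36.4005


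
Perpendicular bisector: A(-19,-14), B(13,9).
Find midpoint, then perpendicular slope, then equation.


Midpoint = (-3, -2.5)
Slope of AB = dy/dx = 23/32 = 0.7188
Perp slope = -dx/dy = -32/23 = -1.3913
b = My - (perp slope)*Mx = -2.5 + (32*(-3))/23 = -2.5 - 4.1739 = -6.6739

y = -1.3913x - 6.6739


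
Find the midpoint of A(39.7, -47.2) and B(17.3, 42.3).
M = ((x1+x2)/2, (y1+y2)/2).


Mx = (39.7 + 17.3)/2 = 57.0/2 = 28.5000
My = (-47.2 + 42.3)/2 = -4.9/2 = -2.4500

(28.5000, -2.4500)


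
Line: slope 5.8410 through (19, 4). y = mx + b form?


y - 4 = 5.8410(x - 19)
y = 5.8410x + 4 - 5.8410*19
y = 5.8410x - 106.9790

y = 5.8410x - 106.9790


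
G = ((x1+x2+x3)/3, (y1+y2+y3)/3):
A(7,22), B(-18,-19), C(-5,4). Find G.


Gx = (7- 18- 5)/3 = -16/3 = -5.3333
Gy = (22- 19+4)/3 = 7/3 = 2.3333

G = (-5.3333, 2.3333)


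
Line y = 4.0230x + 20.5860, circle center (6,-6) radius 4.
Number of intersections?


Substitute y = 4.0230x + 20.5860: (x-6)^2 + (4.0230x+20.5860+ 6)^2 = 16
Expand to Ax^2 + Bx + C = 0, where b-k = 26.586
A = 1+m^2 = 17.184529
B = 2(m(b-k) - h) = 2(4.0230*26.586 - 6) = 201.910956
C = h^2 + (b-k)^2 - r^2 = 36 + 706.815396 - 16 = 726.815396
disc = B^2-4AC = 40768.0342 - 49959.9210 = -9191.8868
disc < 0

0 intersection points


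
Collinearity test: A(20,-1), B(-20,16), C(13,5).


20*(16-5) - 20*(5+ 1) + 13*(-1-16)
= 220 - 120 - 221 = -121

No, not collinear (determinant = -121)


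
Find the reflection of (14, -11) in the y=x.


Reflection rule for y=x: (y, x)
(14, -11) -> (-11, 14)

(-11, 14)


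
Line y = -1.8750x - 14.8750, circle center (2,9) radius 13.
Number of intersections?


Substitute y = -1.8750x - 14.8750: (x-2)^2 + (-1.8750x- 14.8750-9)^2 = 169
Expand to Ax^2 + Bx + C = 0, where b-k = -23.875
A = 1+m^2 = 4.515625
B = 2(m(b-k) - h) = 2(-1.8750*(-23.875) - 2) = 85.53125
C = h^2 + (b-k)^2 - r^2 = 4 + 570.015625 - 169 = 405.015625
disc = B^2-4AC = 7315.5947 - 7315.5947 = 0
disc = 0

1 intersection point (tangent)


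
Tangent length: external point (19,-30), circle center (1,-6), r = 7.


d = sqrt((19-1)^2 + (-30+ 6)^2) = sqrt(324+576) = 30.0000
L = sqrt(900.0000 - 49) = sqrt(851.0000) = 29.1719

29.1719


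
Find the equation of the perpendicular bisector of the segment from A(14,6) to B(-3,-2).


Midpoint = (5.5, 2)
Slope of AB = dy/dx = -8/(-17) = 0.4706
Perp slope = -dx/dy = -17/8 = -2.1250
b = My - (perp slope)*Mx = 2 + (-17*5.5)/(-8) = 2 + 11.6875 = 13.6875

y = -2.1250x + 13.6875


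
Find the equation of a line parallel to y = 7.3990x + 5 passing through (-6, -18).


Parallel lines have equal slopes.
m2 = 7.3990
b2 = -18 - 7.3990*(-6) = 26.3940

y = 7.3990x + 26.3940


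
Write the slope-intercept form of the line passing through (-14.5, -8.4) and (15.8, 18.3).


m = (26.7)/(30.3) = 0.8812
b = y1 - m*x1 = -8.4 - (26.7*(-14.5))/(30.3) = -8.4 + 12.7772 = 4.3772

y = 0.8812x + 4.3772


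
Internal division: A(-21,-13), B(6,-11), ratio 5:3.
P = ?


Px = (5*6 + 3*(-21))/8 = -33/8 = -4.1250
Py = (5*(-11) + 3*(-13))/8 = -94/8 = -11.7500

P = (-4.1250, -11.7500)


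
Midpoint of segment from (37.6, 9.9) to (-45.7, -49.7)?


Mx = (37.6 - 45.7)/2 = -8.1/2 = -4.0500
My = (9.9 - 49.7)/2 = -39.8/2 = -19.9000

(-4.0500, -19.9000)


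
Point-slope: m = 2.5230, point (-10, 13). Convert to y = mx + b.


y - 13 = 2.5230(x + 10)
y = 2.5230x + 13 - 2.5230*(-10)
y = 2.5230x + 38.2300

y = 2.5230x + 38.2300


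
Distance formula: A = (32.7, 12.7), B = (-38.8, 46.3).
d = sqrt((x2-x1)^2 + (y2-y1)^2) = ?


dx = -38.8 - 32.7 = -71.5
dy = 46.3 - 12.7 = 33.6
d = sqrt(5112.25 + 1128.96) = sqrt(6241.21) = 79.0013

79.0013


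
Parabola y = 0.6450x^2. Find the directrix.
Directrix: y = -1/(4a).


a = 0.6450
1/(4a) = 0.3876
directrix: y = -0.3876 = -0.3876

y = -0.3876


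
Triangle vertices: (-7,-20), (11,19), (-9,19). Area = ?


-7*(19-19) = 0
11*(19+ 20) = 429
-9*(-20-19) = 351
sum = 780
Area = |780|/2 = 390.0000

390.0000 sq units


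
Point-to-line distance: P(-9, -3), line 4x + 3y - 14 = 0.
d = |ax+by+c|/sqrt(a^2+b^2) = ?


|4*(-9) + 3*(-3) - 14| = |-59| = 59
sqrt(16 + 9) = sqrt(25) = 5.0000
d = 59/sqrt(25) = 11.8000

11.8000


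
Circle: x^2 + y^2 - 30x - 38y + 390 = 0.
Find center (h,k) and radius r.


h = -D/2 = 30/2 = 15
k = -E/2 = 38/2 = 19
r^2 = h^2 + k^2 - F = 225 + 361 - 390 = 196
r = 14

Center (15, 19), radius = 14


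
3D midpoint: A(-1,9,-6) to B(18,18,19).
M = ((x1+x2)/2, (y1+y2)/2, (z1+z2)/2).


Mx = (-1+18)/2 = 8.5000
My = (9+18)/2 = 13.5000
Mz = (-6+19)/2 = 6.5000

M = (8.5000, 13.5000, 6.5000)


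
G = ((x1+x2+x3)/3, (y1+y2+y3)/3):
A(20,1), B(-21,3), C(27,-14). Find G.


Gx = (20- 21+27)/3 = 26/3 = 8.6667
Gy = (1+3- 14)/3 = -10/3 = -3.3333

G = (8.6667, -3.3333)


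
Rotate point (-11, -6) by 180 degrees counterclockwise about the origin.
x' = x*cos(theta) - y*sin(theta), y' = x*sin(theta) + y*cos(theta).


cos(180) = -1, sin(180) = 0
x' = -11*(-1) + 6*0 = 11
y' = -11*0 - 6*(-1) = 6

(11, 6)


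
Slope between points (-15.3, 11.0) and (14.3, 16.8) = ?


dy = 16.8 - 11.0 = 5.8
dx = 14.3 + 15.3 = 29.6
m = 5.8/29.6 = 0.1959

m = 0.1959


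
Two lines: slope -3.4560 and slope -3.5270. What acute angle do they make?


m1-m2 = 0.071
1+m1*m2 = 13.189312
tan(theta) = |0.071/13.189312| = 0.005383
theta = arctan(|0.071/13.189312|) = 0.3084 degrees (acute angle)

0.3084 degrees


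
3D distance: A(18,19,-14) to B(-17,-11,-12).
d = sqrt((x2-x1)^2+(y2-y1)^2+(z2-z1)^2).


dx=-35, dy=-30, dz=2
d = sqrt(1225+900+4) = sqrt(2129) = 46.1411

46.1411


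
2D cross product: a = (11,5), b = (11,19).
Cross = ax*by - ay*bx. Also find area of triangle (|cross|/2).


cross = 11*19 - 5*11 = 209 - 55 = 154
Triangle area = |154|/2 = 154/2 = 77.0000

cross = 154, triangle area = 77.0000


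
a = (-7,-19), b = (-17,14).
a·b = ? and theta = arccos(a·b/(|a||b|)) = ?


a·b = -7*(-17) - 19*14 = 119 - 266 = -147
|a| = sqrt(49+361) = 20.2485
|b| = sqrt(289+196) = 22.0227
cos(theta) = -147/(sqrt(410)*sqrt(485)) = -147/sqrt(198850) = -0.329651
theta = arccos(-147/sqrt(198850)) = 109.2476 degrees

a·b = -147, theta = 109.2476 deg


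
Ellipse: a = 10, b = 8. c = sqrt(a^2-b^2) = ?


c^2 = 10^2 - 8^2 = 100 - 64 = 36
c = sqrt(36) = 6.0000

c = 6.0000


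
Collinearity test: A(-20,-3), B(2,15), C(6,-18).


-20*(15+ 18) + 2*(-18+ 3) + 6*(-3-15)
= -660 - 30 - 108 = -798

No, not collinear (determinant = -798)


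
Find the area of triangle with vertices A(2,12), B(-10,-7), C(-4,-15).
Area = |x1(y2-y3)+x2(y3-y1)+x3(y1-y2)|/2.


2*(-7+ 15) = 16
-10*(-15-12) = 270
-4*(12+ 7) = -76
sum = 210
Area = |210|/2 = 105.0000

105.0000 sq units


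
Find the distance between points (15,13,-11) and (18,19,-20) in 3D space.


dx=3, dy=6, dz=-9
d = sqrt(9+36+81) = sqrt(126) = 11.2250

11.2250


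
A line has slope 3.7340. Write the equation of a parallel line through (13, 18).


Parallel lines have equal slopes.
m2 = 3.7340
b2 = 18 - 3.7340*13 = -30.5420

y = 3.7340x - 30.5420


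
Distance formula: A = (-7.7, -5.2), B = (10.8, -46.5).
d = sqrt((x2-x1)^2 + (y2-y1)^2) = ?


dx = 10.8 + 7.7 = 18.5
dy = -46.5 + 5.2 = -41.3
d = sqrt(342.25 + 1705.69) = sqrt(2047.94) = 45.2542

45.2542


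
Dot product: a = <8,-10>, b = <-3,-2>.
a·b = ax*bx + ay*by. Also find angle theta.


a·b = 8*(-3) - 10*(-2) = -24 + 20 = -4
|a| = sqrt(64+100) = 12.8062
|b| = sqrt(9+4) = 3.6056
cos(theta) = -4/(sqrt(164)*sqrt(13)) = -4/sqrt(2132) = -0.086630
theta = arccos(-4/sqrt(2132)) = 94.9697 degrees

a·b = -4, theta = 94.9697 deg


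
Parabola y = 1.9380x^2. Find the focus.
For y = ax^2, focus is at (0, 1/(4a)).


a = 1.9380
4a = 7.7520
focus = (0, 1/7.7520) = (0, 0.1290)

Focus = (0, 0.1290)


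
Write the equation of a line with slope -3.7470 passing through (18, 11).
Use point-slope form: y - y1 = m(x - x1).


y - 11 = -3.7470(x - 18)
y = -3.7470x + 11 + 3.7470*18
y = -3.7470x + 78.4460

y = -3.7470x + 78.4460


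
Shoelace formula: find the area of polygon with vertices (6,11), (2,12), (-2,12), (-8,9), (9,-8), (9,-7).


sum(xi*y_{i+1}) = 6*12 + 2*12 - 2*9 - 8*(-8) + 9*(-7) + 9*11 = 178
sum(yi*x_{i+1}) = 11*2 + 12*(-2) + 12*(-8) + 9*9 - 8*9 - 7*6 = -131
Area = |178 + 131|/2 = 309/2 = 154.5000

154.5000 sq units


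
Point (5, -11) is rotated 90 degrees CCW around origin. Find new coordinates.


cos(90) = 0, sin(90) = 1
x' = 5*0 + 11*1 = 11
y' = 5*1 - 11*0 = 5

(11, 5)


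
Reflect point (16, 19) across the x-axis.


Reflection rule for x-axis: (x, -y)
(16, 19) -> (16, -19)

(16, -19)


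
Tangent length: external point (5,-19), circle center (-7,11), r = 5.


d = sqrt((5+ 7)^2 + (-19-11)^2) = sqrt(144+900) = 32.3110
L = sqrt(1044.0000 - 25) = sqrt(1019.0000) = 31.9218

31.9218


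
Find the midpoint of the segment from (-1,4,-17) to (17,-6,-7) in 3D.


Mx = (-1+17)/2 = 8.0000
My = (4- 6)/2 = -1.0000
Mz = (-17- 7)/2 = -12.0000

M = (8.0000, -1.0000, -12.0000)


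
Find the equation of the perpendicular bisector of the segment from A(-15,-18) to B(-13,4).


Midpoint = (-14, -7)
Slope of AB = dy/dx = 22/2 = 11.0000
Perp slope = -dx/dy = -2/22 = -0.0909
b = My - (perp slope)*Mx = -7 + (2*(-14))/22 = -7 - 1.2727 = -8.2727

y = -0.0909x - 8.2727


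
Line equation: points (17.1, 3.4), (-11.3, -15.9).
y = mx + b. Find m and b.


m = (-19.3)/(-28.4) = 0.6796
b = y1 - m*x1 = 3.4 - (-19.3*17.1)/(-28.4) = 3.4 - 11.6208 = -8.2208

y = 0.6796x - 8.2208


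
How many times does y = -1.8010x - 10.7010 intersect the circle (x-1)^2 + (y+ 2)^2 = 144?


Substitute y = -1.8010x - 10.7010: (x-1)^2 + (-1.8010x- 10.7010+ 2)^2 = 144
Expand to Ax^2 + Bx + C = 0, where b-k = -8.701
A = 1+m^2 = 4.243601
B = 2(m(b-k) - h) = 2(-1.8010*(-8.701) - 1) = 29.341002
C = h^2 + (b-k)^2 - r^2 = 1 + 75.707401 - 144 = -67.292599
disc = B^2-4AC = 860.8944 + 1142.2518 = 2003.1462
disc > 0

2 intersection points


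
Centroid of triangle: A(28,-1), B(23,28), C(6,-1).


Gx = (28+23+6)/3 = 57/3 = 19.0000
Gy = (-1+28- 1)/3 = 26/3 = 8.6667

G = (19.0000, 8.6667)


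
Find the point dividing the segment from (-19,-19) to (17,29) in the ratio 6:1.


Px = (6*17 + 1*(-19))/7 = 83/7 = 11.8571
Py = (6*29 + 1*(-19))/7 = 155/7 = 22.1429

P = (11.8571, 22.1429)


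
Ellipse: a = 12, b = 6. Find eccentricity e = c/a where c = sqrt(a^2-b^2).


c = sqrt(144-36) = sqrt(108) = 10.3923
e = c/a = sqrt(108)/12 = 0.8660

e = 0.8660


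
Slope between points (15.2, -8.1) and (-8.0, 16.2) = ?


dy = 16.2 + 8.1 = 24.3
dx = -8.0 - 15.2 = -23.2
m = 24.3/(-23.2) = -1.0474

m = -1.0474


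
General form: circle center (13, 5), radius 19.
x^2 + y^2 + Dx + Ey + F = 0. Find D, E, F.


(x-13)^2 + (y-5)^2 = 19^2
D = -2h = -26, E = -2k = -10
F = h^2+k^2-r^2 = 169+25-361 = -167

D = -26, E = -10, F = -167


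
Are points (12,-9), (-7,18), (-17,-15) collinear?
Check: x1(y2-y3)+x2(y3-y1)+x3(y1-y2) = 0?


12*(18+ 15) - 7*(-15+ 9) - 17*(-9-18)
= 396 + 42 + 459 = 897

No, not collinear (determinant = 897)


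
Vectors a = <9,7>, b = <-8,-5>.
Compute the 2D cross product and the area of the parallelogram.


cross = 9*(-5) - 7*(-8) = -45 + 56 = 11
Parallelogram area = |11| = 11

cross = 11, parallelogram area = 11


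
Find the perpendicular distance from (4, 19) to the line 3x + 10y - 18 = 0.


|3*4 + 10*19 - 18| = |184| = 184
sqrt(9 + 100) = sqrt(109) = 10.4403
d = 184/sqrt(109) = 17.6240

17.6240


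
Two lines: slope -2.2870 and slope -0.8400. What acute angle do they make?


m1-m2 = -1.447
1+m1*m2 = 2.92108
tan(theta) = |-1.447/2.92108| = 0.495365
theta = arctan(|-1.447/2.92108|) = 26.3522 degrees (acute angle)

26.3522 degrees


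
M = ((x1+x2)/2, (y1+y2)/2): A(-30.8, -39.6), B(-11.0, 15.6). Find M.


Mx = (-30.8 - 11.0)/2 = -41.8/2 = -20.9000
My = (-39.6 + 15.6)/2 = -24.0/2 = -12.0000

(-20.9000, -12.0000)


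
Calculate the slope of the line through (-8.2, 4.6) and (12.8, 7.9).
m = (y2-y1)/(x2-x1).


dy = 7.9 - 4.6 = 3.3
dx = 12.8 + 8.2 = 21.0
m = 3.3/21.0 = 0.1571

m = 0.1571


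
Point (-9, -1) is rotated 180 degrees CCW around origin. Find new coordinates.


cos(180) = -1, sin(180) = 0
x' = -9*(-1) + 1*0 = 9
y' = -9*0 - 1*(-1) = 1

(9, 1)


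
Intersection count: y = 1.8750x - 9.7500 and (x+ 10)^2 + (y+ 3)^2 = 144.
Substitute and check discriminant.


Substitute y = 1.8750x - 9.7500: (x+ 10)^2 + (1.8750x- 9.7500+ 3)^2 = 144
Expand to Ax^2 + Bx + C = 0, where b-k = -6.75
A = 1+m^2 = 4.515625
B = 2(m(b-k) - h) = 2(1.8750*(-6.75) + 10) = -5.3125
C = h^2 + (b-k)^2 - r^2 = 100 + 45.5625 - 144 = 1.5625
disc = B^2-4AC = 28.2227 - 28.2227 = 0
disc = 0

1 intersection point (tangent)


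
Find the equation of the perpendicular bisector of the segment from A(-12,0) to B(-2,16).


Midpoint = (-7, 8)
Slope of AB = dy/dx = 16/10 = 1.6000
Perp slope = -dx/dy = -10/16 = -0.6250
b = My - (perp slope)*Mx = 8 + (10*(-7))/16 = 8 - 4.3750 = 3.6250

y = -0.6250x + 3.6250


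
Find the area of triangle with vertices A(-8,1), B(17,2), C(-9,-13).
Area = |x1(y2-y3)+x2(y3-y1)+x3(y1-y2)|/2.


-8*(2+ 13) = -120
17*(-13-1) = -238
-9*(1-2) = 9
sum = -349
Area = |-349|/2 = 174.5000

174.5000 sq units


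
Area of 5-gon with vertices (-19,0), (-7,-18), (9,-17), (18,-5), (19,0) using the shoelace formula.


sum(xi*y_{i+1}) = -19*(-18) - 7*(-17) + 9*(-5) + 18*0 + 19*0 = 416
sum(yi*x_{i+1}) = 0*(-7) - 18*9 - 17*18 - 5*19 + 0*(-19) = -563
Area = |416 + 563|/2 = 979/2 = 489.5000

489.5000 sq units


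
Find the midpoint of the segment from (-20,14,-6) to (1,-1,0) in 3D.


Mx = (-20+1)/2 = -9.5000
My = (14- 1)/2 = 6.5000
Mz = (-6+0)/2 = -3.0000

M = (-9.5000, 6.5000, -3.0000)


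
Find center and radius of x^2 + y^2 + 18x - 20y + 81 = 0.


h = -D/2 = -18/2 = -9
k = -E/2 = 20/2 = 10
r^2 = h^2 + k^2 - F = 81 + 100 - 81 = 100
r = 10

Center (-9, 10), radius = 10


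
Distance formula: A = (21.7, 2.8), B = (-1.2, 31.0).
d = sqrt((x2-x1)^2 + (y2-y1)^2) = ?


dx = -1.2 - 21.7 = -22.9
dy = 31.0 - 2.8 = 28.2
d = sqrt(524.41 + 795.24) = sqrt(1319.65) = 36.3270

36.3270


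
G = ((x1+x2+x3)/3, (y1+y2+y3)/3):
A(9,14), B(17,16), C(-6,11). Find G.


Gx = (9+17- 6)/3 = 20/3 = 6.6667
Gy = (14+16+11)/3 = 41/3 = 13.6667

G = (6.6667, 13.6667)


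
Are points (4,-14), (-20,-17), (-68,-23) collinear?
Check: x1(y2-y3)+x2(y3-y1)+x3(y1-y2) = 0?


4*(-17+ 23) - 20*(-23+ 14) - 68*(-14+ 17)
= 24 + 180 - 204 = 0

Yes, collinear (determinant = 0)


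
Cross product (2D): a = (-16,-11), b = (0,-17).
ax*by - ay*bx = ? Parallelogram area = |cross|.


cross = -16*(-17) + 11*0 = 272 - 0 = 272
Parallelogram area = |272| = 272

cross = 272, parallelogram area = 272


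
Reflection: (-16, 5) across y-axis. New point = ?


Reflection rule for y-axis: (-x, y)
(-16, 5) -> (16, 5)

(16, 5)


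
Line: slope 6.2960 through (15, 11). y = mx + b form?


y - 11 = 6.2960(x - 15)
y = 6.2960x + 11 - 6.2960*15
y = 6.2960x - 83.4400

y = 6.2960x - 83.4400


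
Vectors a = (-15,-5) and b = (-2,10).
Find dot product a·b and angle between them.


a·b = -15*(-2) - 5*10 = 30 - 50 = -20
|a| = sqrt(225+25) = 15.8114
|b| = sqrt(4+100) = 10.1980
cos(theta) = -20/(sqrt(250)*sqrt(104)) = -20/sqrt(26000) = -0.124035
theta = arccos(-20/sqrt(26000)) = 97.1250 degrees

a·b = -20, theta = 97.1250 deg


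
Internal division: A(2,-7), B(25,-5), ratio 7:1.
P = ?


Px = (7*25 + 1*2)/8 = 177/8 = 22.1250
Py = (7*(-5) + 1*(-7))/8 = -42/8 = -5.2500

P = (22.1250, -5.2500)


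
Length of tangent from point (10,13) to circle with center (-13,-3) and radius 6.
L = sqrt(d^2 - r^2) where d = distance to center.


d = sqrt((10+ 13)^2 + (13+ 3)^2) = sqrt(529+256) = 28.0179
L = sqrt(785.0000 - 36) = sqrt(749.0000) = 27.3679

27.3679


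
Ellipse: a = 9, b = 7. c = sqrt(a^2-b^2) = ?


c^2 = 9^2 - 7^2 = 81 - 49 = 32
c = sqrt(32) = 5.6569

c = 5.6569


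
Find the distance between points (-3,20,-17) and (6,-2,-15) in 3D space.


dx=9, dy=-22, dz=2
d = sqrt(81+484+4) = sqrt(569) = 23.8537

23.8537


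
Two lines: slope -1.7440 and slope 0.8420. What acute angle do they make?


m1-m2 = -2.586
1+m1*m2 = -0.468448
tan(theta) = |-2.586/(-0.468448)| = 5.520357
theta = arctan(|-2.586/(-0.468448)|) = 79.7323 degrees (acute angle)

79.7323 degrees


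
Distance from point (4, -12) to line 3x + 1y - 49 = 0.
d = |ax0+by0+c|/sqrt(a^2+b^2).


|3*4 + 1*(-12) - 49| = |-49| = 49
sqrt(9 + 1) = sqrt(10) = 3.1623
d = 49/sqrt(10) = 15.4952

15.4952


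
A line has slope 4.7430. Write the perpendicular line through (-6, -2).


Perpendicular slope = -1/m1 = -1/4.7430 = -0.2108
b2 = y0 - m2*x0 = -2 - 6/4.7430 = -2 - 1.2650 = -3.2650

y = -0.2108x - 3.2650


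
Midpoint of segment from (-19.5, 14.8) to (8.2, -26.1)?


Mx = (-19.5 + 8.2)/2 = -11.3/2 = -5.6500
My = (14.8 - 26.1)/2 = -11.3/2 = -5.6500

(-5.6500, -5.6500)


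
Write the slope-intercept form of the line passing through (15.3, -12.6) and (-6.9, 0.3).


m = (12.9)/(-22.2) = -0.5811
b = y1 - m*x1 = -12.6 - (12.9*15.3)/(-22.2) = -12.6 + 8.8905 = -3.7095

y = -0.5811x - 3.7095


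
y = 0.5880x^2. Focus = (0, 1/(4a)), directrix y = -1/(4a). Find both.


a = 0.5880
1/(4a) = 0.4252
Focus = (0, 0.4252)
Directrix: y = -0.4252

Focus = (0, 0.4252), Directrix: y = -0.4252


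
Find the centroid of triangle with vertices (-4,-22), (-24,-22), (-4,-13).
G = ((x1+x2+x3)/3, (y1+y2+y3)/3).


Gx = (-4- 24- 4)/3 = -32/3 = -10.6667
Gy = (-22- 22- 13)/3 = -57/3 = -19.0000

G = (-10.6667, -19.0000)


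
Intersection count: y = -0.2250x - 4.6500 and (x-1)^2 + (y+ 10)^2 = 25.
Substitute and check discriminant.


Substitute y = -0.2250x - 4.6500: (x-1)^2 + (-0.2250x- 4.6500+ 10)^2 = 25
Expand to Ax^2 + Bx + C = 0, where b-k = 5.35
A = 1+m^2 = 1.050625
B = 2(m(b-k) - h) = 2(-0.2250*5.35 - 1) = -4.4075
C = h^2 + (b-k)^2 - r^2 = 1 + 28.6225 - 25 = 4.6225
disc = B^2-4AC = 19.4261 - 19.4261 = 0
disc = 0

1 intersection point (tangent)


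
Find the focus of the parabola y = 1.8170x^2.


a = 1.8170
4a = 7.2680
focus = (0, 1/7.2680) = (0, 0.1376)

Focus = (0, 0.1376)


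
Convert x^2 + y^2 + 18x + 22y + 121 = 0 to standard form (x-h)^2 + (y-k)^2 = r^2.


h = -D/2 = -18/2 = -9
k = -E/2 = -22/2 = -11
r^2 = h^2 + k^2 - F = 81 + 121 - 121 = 81
r = 9

Center (-9, -11), radius = 9


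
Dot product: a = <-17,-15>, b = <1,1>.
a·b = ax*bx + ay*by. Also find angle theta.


a·b = -17*1 - 15*1 = -17 - 15 = -32
|a| = sqrt(289+225) = 22.6716
|b| = sqrt(1+1) = 1.4142
cos(theta) = -32/(sqrt(514)*sqrt(2)) = -32/sqrt(1028) = -0.998053
theta = arccos(-32/sqrt(1028)) = 176.4237 degrees

a·b = -32, theta = 176.4237 deg


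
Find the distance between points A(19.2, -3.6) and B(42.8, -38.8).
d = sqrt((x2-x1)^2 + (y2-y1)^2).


dx = 42.8 - 19.2 = 23.6
dy = -38.8 + 3.6 = -35.2
d = sqrt(556.96 + 1239.04) = sqrt(1796) = 42.3792

42.3792


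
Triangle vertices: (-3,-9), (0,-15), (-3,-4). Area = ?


-3*(-15+ 4) = 33
0*(-4+ 9) = 0
-3*(-9+ 15) = -18
sum = 15
Area = |15|/2 = 7.5000

7.5000 sq units


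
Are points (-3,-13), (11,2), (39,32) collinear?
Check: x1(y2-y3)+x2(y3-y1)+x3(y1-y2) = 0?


-3*(2-32) + 11*(32+ 13) + 39*(-13-2)
= 90 + 495 - 585 = 0

Yes, collinear (determinant = 0)


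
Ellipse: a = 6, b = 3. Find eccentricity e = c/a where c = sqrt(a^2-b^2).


c = sqrt(36-9) = sqrt(27) = 5.1962
e = c/a = sqrt(27)/6 = 0.8660

e = 0.8660


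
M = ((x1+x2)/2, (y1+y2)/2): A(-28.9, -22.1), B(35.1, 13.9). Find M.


Mx = (-28.9 + 35.1)/2 = 6.2/2 = 3.1000
My = (-22.1 + 13.9)/2 = -8.2/2 = -4.1000

(3.1000, -4.1000)


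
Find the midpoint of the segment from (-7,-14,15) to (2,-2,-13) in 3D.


Mx = (-7+2)/2 = -2.5000
My = (-14- 2)/2 = -8.0000
Mz = (15- 13)/2 = 1.0000

M = (-2.5000, -8.0000, 1.0000)


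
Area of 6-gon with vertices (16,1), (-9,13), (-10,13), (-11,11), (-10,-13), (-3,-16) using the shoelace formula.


sum(xi*y_{i+1}) = 16*13 - 9*13 - 10*11 - 11*(-13) - 10*(-16) - 3*1 = 281
sum(yi*x_{i+1}) = 1*(-9) + 13*(-10) + 13*(-11) + 11*(-10) - 13*(-3) - 16*16 = -609
Area = |281 + 609|/2 = 890/2 = 445.0000

445.0000 sq units


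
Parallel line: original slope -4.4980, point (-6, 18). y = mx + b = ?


Parallel lines have equal slopes.
m2 = -4.4980
b2 = 18 + 4.4980*(-6) = -8.9880

y = -4.4980x - 8.9880


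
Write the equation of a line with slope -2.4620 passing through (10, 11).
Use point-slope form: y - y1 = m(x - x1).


y - 11 = -2.4620(x - 10)
y = -2.4620x + 11 + 2.4620*10
y = -2.4620x + 35.6200

y = -2.4620x + 35.6200


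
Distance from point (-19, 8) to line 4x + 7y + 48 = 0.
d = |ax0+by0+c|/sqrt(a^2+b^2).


|4*(-19) + 7*8 + 48| = |28| = 28
sqrt(16 + 49) = sqrt(65) = 8.0623
d = 28/sqrt(65) = 3.4730

3.4730


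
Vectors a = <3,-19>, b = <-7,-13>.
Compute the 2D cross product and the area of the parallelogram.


cross = 3*(-13) + 19*(-7) = -39 - 133 = -172
Parallelogram area = |-172| = 172

cross = -172, parallelogram area = 172


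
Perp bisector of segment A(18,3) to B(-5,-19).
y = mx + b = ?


Midpoint = (6.5, -8)
Slope of AB = dy/dx = -22/(-23) = 0.9565
Perp slope = -dx/dy = -23/22 = -1.0455
b = My - (perp slope)*Mx = -8 + (-23*6.5)/(-22) = -8 + 6.7955 = -1.2045

y = -1.0455x - 1.2045


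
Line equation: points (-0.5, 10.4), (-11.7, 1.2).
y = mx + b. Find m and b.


m = (-9.2)/(-11.2) = 0.8214
b = y1 - m*x1 = 10.4 - (-9.2*(-0.5))/(-11.2) = 10.4 + 0.4107 = 10.8107

y = 0.8214x + 10.8107


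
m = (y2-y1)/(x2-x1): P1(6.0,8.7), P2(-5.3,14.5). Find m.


dy = 14.5 - 8.7 = 5.8
dx = -5.3 - 6.0 = -11.3
m = 5.8/(-11.3) = -0.5133

m = -0.5133


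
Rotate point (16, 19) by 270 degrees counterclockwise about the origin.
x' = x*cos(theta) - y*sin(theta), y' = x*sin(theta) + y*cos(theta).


cos(270) = 0, sin(270) = -1
x' = 16*0 - 19*(-1) = 19
y' = 16*(-1) + 19*0 = -16

(19, -16)


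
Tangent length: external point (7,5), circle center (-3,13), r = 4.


d = sqrt((7+ 3)^2 + (5-13)^2) = sqrt(100+64) = 12.8062
L = sqrt(164.0000 - 16) = sqrt(148.0000) = 12.1655

12.1655


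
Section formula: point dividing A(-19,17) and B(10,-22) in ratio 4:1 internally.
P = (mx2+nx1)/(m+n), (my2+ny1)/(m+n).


Px = (4*10 + 1*(-19))/5 = 21/5 = 4.2000
Py = (4*(-22) + 1*17)/5 = -71/5 = -14.2000

P = (4.2000, -14.2000)


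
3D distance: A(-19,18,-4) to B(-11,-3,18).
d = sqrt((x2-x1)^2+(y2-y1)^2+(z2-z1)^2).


dx=8, dy=-21, dz=22
d = sqrt(64+441+484) = sqrt(989) = 31.4484

31.4484


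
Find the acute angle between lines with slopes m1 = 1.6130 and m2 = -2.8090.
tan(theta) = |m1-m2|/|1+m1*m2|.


m1-m2 = 4.422
1+m1*m2 = -3.530917
tan(theta) = |4.422/(-3.530917)| = 1.252366
theta = arctan(|4.422/(-3.530917)|) = 51.3930 degrees (acute angle)

51.3930 degrees


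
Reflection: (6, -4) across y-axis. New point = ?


Reflection rule for y-axis: (-x, y)
(6, -4) -> (-6, -4)

(-6, -4)


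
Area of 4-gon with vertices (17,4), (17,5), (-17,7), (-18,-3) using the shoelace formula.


sum(xi*y_{i+1}) = 17*5 + 17*7 - 17*(-3) - 18*4 = 183
sum(yi*x_{i+1}) = 4*17 + 5*(-17) + 7*(-18) - 3*17 = -194
Area = |183 + 194|/2 = 377/2 = 188.5000

188.5000 sq units


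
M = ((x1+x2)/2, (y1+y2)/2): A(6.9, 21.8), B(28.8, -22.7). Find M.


Mx = (6.9 + 28.8)/2 = 35.7/2 = 17.8500
My = (21.8 - 22.7)/2 = -0.9/2 = -0.4500

(17.8500, -0.4500)


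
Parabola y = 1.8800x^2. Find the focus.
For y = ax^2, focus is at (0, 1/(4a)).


a = 1.8800
4a = 7.5200
focus = (0, 1/7.5200) = (0, 0.1330)

Focus = (0, 0.1330)


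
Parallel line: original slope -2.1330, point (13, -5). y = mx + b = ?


Parallel lines have equal slopes.
m2 = -2.1330
b2 = -5 + 2.1330*13 = 22.7290

y = -2.1330x + 22.7290


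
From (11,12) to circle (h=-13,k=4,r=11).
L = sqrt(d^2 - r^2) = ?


d = sqrt((11+ 13)^2 + (12-4)^2) = sqrt(576+64) = 25.2982
L = sqrt(640.0000 - 121) = sqrt(519.0000) = 22.7816

22.7816


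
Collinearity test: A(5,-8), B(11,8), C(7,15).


5*(8-15) + 11*(15+ 8) + 7*(-8-8)
= -35 + 253 - 112 = 106

No, not collinear (determinant = 106)


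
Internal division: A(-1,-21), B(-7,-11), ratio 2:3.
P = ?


Px = (2*(-7) + 3*(-1))/5 = -17/5 = -3.4000
Py = (2*(-11) + 3*(-21))/5 = -85/5 = -17.0000

P = (-3.4000, -17.0000)


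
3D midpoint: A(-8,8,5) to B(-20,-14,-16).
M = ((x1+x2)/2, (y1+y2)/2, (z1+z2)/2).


Mx = (-8- 20)/2 = -14.0000
My = (8- 14)/2 = -3.0000
Mz = (5- 16)/2 = -5.5000

M = (-14.0000, -3.0000, -5.5000)


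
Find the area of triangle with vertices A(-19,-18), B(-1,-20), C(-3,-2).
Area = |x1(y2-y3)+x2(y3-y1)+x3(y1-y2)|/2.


-19*(-20+ 2) = 342
-1*(-2+ 18) = -16
-3*(-18+ 20) = -6
sum = 320
Area = |320|/2 = 160.0000

160.0000 sq units


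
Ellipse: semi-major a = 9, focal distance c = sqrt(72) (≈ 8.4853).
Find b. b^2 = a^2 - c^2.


b^2 = 9^2 - (sqrt(72))^2 = 81 - 72 = 9
b = sqrt(9) = 3

b = 3


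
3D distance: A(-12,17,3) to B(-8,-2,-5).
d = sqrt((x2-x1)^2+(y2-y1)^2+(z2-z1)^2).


dx=4, dy=-19, dz=-8
d = sqrt(16+361+64) = sqrt(441) = 21.0000

21.0000


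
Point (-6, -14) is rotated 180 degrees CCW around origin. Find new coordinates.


cos(180) = -1, sin(180) = 0
x' = -6*(-1) + 14*0 = 6
y' = -6*0 - 14*(-1) = 14

(6, 14)


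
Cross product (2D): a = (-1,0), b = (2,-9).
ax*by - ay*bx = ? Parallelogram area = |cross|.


cross = -1*(-9) - 0*2 = 9 - 0 = 9
Parallelogram area = |9| = 9

cross = 9, parallelogram area = 9


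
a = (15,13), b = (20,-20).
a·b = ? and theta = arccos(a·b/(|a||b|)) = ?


a·b = 15*20 + 13*(-20) = 300 - 260 = 40
|a| = sqrt(225+169) = 19.8494
|b| = sqrt(400+400) = 28.2843
cos(theta) = 40/(sqrt(394)*sqrt(800)) = 40/sqrt(315200) = 0.071247
theta = arccos(40/sqrt(315200)) = 85.9144 degrees

a·b = 40, theta = 85.9144 deg


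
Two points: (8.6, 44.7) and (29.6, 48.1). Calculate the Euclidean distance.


dx = 29.6 - 8.6 = 21.0
dy = 48.1 - 44.7 = 3.4
d = sqrt(441.0 + 11.56) = sqrt(452.56) = 21.2735

21.2735


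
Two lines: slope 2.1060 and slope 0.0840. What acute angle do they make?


m1-m2 = 2.022
1+m1*m2 = 1.176904
tan(theta) = |2.022/1.176904| = 1.718067
theta = arctan(|2.022/1.176904|) = 59.7985 degrees (acute angle)

59.7985 degrees


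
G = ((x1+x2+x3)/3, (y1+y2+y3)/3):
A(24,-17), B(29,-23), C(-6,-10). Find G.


Gx = (24+29- 6)/3 = 47/3 = 15.6667
Gy = (-17- 23- 10)/3 = -50/3 = -16.6667

G = (15.6667, -16.6667)


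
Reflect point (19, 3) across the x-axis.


Reflection rule for x-axis: (x, -y)
(19, 3) -> (19, -3)

(19, -3)


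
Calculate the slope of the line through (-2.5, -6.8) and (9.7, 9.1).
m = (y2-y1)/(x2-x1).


dy = 9.1 + 6.8 = 15.9
dx = 9.7 + 2.5 = 12.2
m = 15.9/12.2 = 1.3033

m = 1.3033


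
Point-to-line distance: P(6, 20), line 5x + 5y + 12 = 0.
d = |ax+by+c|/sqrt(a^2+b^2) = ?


|5*6 + 5*20 + 12| = |142| = 142
sqrt(25 + 25) = sqrt(50) = 7.0711
d = 142/sqrt(50) = 20.0818

20.0818


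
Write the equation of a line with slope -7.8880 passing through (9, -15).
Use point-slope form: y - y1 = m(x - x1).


y + 15 = -7.8880(x - 9)
y = -7.8880x - 15 + 7.8880*9
y = -7.8880x + 55.9920

y = -7.8880x + 55.9920


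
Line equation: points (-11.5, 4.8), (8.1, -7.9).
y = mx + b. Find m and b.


m = (-12.7)/(19.6) = -0.6480
b = y1 - m*x1 = 4.8 - (-12.7*(-11.5))/(19.6) = 4.8 - 7.4515 = -2.6515

y = -0.6480x - 2.6515


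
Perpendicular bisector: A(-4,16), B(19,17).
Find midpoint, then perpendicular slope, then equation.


Midpoint = (7.5, 16.5)
Slope of AB = dy/dx = 1/23 = 0.0435
Perp slope = -dx/dy = -23/1 = -23.0000
b = My - (perp slope)*Mx = 16.5 + (23*7.5)/1 = 16.5 + 172.5000 = 189.0000

y = -23.0000x + 189.0000


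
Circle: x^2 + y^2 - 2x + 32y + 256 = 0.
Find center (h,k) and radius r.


h = -D/2 = 2/2 = 1
k = -E/2 = -32/2 = -16
r^2 = h^2 + k^2 - F = 1 + 256 - 256 = 1
r = 1

Center (1, -16), radius = 1


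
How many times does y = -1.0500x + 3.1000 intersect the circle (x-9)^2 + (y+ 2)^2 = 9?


Substitute y = -1.0500x + 3.1000: (x-9)^2 + (-1.0500x+3.1000+ 2)^2 = 9
Expand to Ax^2 + Bx + C = 0, where b-k = 5.1
A = 1+m^2 = 2.1025
B = 2(m(b-k) - h) = 2(-1.0500*5.1 - 9) = -28.71
C = h^2 + (b-k)^2 - r^2 = 81 + 26.01 - 9 = 98.01
disc = B^2-4AC = 824.2641 - 824.2641 = 0
disc = 0

1 intersection point (tangent)


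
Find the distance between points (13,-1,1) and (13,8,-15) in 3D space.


dx=0, dy=9, dz=-16
d = sqrt(0+81+256) = sqrt(337) = 18.3576

18.3576


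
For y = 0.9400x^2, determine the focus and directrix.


a = 0.9400
1/(4a) = 0.2660
Focus = (0, 0.2660)
Directrix: y = -0.2660

Focus = (0, 0.2660), Directrix: y = -0.2660


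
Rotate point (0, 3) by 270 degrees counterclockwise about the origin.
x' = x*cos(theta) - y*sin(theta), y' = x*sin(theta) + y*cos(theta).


cos(270) = 0, sin(270) = -1
x' = 0*0 - 3*(-1) = 3
y' = 0*(-1) + 3*0 = 0

(3, 0)


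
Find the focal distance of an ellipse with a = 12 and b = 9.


c^2 = 12^2 - 9^2 = 144 - 81 = 63
c = sqrt(63) = 7.9373

c = 7.9373


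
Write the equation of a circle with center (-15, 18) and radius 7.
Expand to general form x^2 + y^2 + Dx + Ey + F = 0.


(x+ 15)^2 + (y-18)^2 = 7^2
D = -2h = 30, E = -2k = -36
F = h^2+k^2-r^2 = 225+324-49 = 500

x^2 + y^2 + 30x - 36y + 500 = 0


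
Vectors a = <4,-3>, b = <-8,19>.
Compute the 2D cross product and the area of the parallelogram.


cross = 4*19 + 3*(-8) = 76 - 24 = 52
Parallelogram area = |52| = 52

cross = 52, parallelogram area = 52


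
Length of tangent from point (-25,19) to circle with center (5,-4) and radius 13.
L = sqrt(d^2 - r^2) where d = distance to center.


d = sqrt((-25-5)^2 + (19+ 4)^2) = sqrt(900+529) = 37.8021
L = sqrt(1429.0000 - 169) = sqrt(1260.0000) = 35.4965

35.4965


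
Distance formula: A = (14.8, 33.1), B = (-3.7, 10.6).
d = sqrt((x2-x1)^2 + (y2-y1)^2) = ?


dx = -3.7 - 14.8 = -18.5
dy = 10.6 - 33.1 = -22.5
d = sqrt(342.25 + 506.25) = sqrt(848.5) = 29.1290

29.1290


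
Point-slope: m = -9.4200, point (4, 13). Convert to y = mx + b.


y - 13 = -9.4200(x - 4)
y = -9.4200x + 13 + 9.4200*4
y = -9.4200x + 50.6800

y = -9.4200x + 50.6800


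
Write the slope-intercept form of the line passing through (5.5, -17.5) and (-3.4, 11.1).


m = (28.6)/(-8.9) = -3.2135
b = y1 - m*x1 = -17.5 - (28.6*5.5)/(-8.9) = -17.5 + 17.6742 = 0.1742

y = -3.2135x + 0.1742
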